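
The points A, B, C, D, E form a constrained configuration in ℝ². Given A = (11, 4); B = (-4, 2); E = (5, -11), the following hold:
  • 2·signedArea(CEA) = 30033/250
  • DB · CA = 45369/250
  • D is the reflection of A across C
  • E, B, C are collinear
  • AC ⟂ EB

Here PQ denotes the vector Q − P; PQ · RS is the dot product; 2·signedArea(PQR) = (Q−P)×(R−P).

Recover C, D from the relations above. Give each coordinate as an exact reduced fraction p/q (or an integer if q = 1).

1. C_x = -19/250  [E, B, C are collinear ∩ AC ⟂ EB]
2. C_y = -917/250  [E, B, C are collinear ∩ AC ⟂ EB]
   → C = (-19/250, -917/250)
3. D_x = -1394/125  [D is the reflection of A across C]
4. D_y = -1417/125  [D is the reflection of A across C]
   → D = (-1394/125, -1417/125)

C = (-19/250, -917/250)
D = (-1394/125, -1417/125)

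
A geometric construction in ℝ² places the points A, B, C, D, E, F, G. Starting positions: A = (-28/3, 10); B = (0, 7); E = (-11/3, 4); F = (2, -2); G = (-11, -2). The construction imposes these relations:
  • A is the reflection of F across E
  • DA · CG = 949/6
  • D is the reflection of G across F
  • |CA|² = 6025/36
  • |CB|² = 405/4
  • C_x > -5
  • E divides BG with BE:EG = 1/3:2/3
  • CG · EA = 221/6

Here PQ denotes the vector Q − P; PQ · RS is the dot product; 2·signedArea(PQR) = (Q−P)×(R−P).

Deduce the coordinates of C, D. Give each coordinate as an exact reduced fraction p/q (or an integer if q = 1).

1. D_x = 15  [D is the reflection of G across F]
2. D_y = -2  [D is the reflection of G across F]
   → D = (15, -2)
3. C_x = -9/2  [CG · EA = 221/6 ∩ DA · CG = 949/6]
4. C_y = -2  [CG · EA = 221/6 ∩ DA · CG = 949/6]
   → C = (-9/2, -2)

C = (-9/2, -2)
D = (15, -2)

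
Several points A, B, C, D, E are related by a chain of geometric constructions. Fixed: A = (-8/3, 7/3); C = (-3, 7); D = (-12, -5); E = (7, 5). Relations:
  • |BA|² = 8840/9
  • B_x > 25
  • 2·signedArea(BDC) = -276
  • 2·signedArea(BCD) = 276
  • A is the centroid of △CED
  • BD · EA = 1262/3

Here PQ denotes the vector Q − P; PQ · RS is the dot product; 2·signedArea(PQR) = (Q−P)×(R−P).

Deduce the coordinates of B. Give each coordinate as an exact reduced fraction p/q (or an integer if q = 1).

1. B_x = 26  [BD · EA = 1262/3 ∩ 2·signedArea(BCD) = 276]
2. B_y = 15  [BD · EA = 1262/3 ∩ 2·signedArea(BCD) = 276]
   → B = (26, 15)

B = (26, 15)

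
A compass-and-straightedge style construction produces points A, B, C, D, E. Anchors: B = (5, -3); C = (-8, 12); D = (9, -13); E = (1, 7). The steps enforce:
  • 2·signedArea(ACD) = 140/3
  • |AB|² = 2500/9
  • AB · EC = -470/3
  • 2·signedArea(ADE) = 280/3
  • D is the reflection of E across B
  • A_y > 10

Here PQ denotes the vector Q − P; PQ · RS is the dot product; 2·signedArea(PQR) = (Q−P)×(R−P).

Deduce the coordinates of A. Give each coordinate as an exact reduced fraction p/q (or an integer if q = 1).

1. A_x = -5  [2·signedArea(ACD) = 140/3 ∩ 2·signedArea(ADE) = 280/3]
2. A_y = 31/3  [2·signedArea(ACD) = 140/3 ∩ 2·signedArea(ADE) = 280/3]
   → A = (-5, 31/3)

A = (-5, 31/3)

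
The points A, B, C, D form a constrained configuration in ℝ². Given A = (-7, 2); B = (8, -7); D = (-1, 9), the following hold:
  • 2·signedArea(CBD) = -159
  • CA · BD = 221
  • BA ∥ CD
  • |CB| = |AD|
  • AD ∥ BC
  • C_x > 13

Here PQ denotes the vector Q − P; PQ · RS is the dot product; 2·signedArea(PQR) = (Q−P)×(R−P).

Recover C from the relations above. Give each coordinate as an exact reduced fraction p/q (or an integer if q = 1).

1. C_x = 14  [BA ∥ CD ∩ AD ∥ BC]
2. C_y = 0  [BA ∥ CD ∩ AD ∥ BC]
   → C = (14, 0)

C = (14, 0)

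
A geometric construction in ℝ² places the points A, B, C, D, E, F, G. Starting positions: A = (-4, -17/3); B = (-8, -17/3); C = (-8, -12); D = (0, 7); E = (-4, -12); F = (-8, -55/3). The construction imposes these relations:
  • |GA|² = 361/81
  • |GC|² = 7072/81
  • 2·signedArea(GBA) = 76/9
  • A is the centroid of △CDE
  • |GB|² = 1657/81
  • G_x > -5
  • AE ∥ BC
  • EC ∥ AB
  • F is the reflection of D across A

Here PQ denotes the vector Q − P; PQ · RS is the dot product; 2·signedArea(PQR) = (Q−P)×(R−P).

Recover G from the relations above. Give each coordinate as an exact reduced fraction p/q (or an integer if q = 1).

G = (-4, -32/9)

1. G_y = -32/9  [2·signedArea(GBA) = 76/9]
2. G_x = -4  [|GA|² = 361/81]
   → G = (-4, -32/9)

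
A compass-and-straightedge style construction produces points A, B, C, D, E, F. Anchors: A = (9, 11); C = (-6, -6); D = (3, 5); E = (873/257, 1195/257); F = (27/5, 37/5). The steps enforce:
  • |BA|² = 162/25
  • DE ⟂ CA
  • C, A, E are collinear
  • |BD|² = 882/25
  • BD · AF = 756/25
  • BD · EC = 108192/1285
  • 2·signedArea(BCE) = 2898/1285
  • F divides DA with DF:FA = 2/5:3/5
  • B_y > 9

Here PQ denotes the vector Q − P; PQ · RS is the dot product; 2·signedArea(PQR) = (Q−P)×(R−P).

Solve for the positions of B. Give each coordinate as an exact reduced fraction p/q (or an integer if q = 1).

1. B_x = 36/5  [2·signedArea(BCE) = 2898/1285 ∩ BD · AF = 756/25]
2. B_y = 46/5  [2·signedArea(BCE) = 2898/1285 ∩ BD · AF = 756/25]
   → B = (36/5, 46/5)

B = (36/5, 46/5)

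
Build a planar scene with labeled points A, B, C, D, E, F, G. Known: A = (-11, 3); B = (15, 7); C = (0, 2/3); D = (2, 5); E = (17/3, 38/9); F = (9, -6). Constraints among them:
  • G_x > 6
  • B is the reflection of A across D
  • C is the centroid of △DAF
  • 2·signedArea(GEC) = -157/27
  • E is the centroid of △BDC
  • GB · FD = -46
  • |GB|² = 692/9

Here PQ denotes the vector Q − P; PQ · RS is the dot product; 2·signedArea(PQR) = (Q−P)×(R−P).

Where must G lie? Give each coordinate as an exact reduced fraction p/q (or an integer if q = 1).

1. G_x = 19/3  [2·signedArea(GEC) = -157/27 ∩ GB · FD = -46]
2. G_y = 17/3  [2·signedArea(GEC) = -157/27 ∩ GB · FD = -46]
   → G = (19/3, 17/3)

G = (19/3, 17/3)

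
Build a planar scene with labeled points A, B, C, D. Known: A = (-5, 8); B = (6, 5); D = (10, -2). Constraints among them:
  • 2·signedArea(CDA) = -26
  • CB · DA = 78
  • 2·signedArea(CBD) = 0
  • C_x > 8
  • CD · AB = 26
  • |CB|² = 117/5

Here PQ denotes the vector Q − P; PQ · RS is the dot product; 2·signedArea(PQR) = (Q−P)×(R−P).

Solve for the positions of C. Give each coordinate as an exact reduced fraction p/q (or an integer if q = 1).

C = (42/5, 4/5)

1. C_x = 42/5  [2·signedArea(CBD) = 0 ∩ 2·signedArea(CDA) = -26]
2. C_y = 4/5  [2·signedArea(CBD) = 0 ∩ 2·signedArea(CDA) = -26]
   → C = (42/5, 4/5)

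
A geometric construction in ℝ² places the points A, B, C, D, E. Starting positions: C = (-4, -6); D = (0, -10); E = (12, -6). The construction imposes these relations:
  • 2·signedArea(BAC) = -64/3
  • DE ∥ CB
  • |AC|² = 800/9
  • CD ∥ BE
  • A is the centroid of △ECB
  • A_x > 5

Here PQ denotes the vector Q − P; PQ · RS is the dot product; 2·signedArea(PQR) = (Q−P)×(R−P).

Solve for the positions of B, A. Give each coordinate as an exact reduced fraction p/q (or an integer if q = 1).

1. B_x = 8  [CD ∥ BE ∩ DE ∥ CB]
2. B_y = -2  [CD ∥ BE ∩ DE ∥ CB]
   → B = (8, -2)
3. A_x = 16/3  [A is the centroid of △ECB]
4. A_y = -14/3  [A is the centroid of △ECB]
   → A = (16/3, -14/3)

A = (16/3, -14/3)
B = (8, -2)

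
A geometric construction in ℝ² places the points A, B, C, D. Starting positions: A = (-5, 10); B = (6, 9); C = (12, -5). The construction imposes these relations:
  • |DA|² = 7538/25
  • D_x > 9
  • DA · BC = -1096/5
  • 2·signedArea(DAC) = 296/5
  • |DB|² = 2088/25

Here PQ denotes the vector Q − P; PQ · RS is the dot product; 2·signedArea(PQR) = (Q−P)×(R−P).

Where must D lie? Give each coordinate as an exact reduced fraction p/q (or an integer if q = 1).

D = (48/5, 3/5)

1. D_x = 48/5  [DA · BC = -1096/5 ∩ 2·signedArea(DAC) = 296/5]
2. D_y = 3/5  [DA · BC = -1096/5 ∩ 2·signedArea(DAC) = 296/5]
   → D = (48/5, 3/5)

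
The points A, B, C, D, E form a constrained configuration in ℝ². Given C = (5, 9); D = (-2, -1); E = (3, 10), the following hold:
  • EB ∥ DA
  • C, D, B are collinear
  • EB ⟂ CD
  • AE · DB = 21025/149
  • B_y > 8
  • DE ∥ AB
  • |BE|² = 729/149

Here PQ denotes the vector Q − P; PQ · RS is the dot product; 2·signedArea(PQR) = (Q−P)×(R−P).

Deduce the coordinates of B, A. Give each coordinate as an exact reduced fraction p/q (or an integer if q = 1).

1. B_x = 717/149  [C, D, B are collinear ∩ EB ⟂ CD]
2. B_y = 1301/149  [C, D, B are collinear ∩ EB ⟂ CD]
   → B = (717/149, 1301/149)
3. A_x = -28/149  [DE ∥ AB ∩ EB ∥ DA]
4. A_y = -338/149  [DE ∥ AB ∩ EB ∥ DA]
   → A = (-28/149, -338/149)

A = (-28/149, -338/149)
B = (717/149, 1301/149)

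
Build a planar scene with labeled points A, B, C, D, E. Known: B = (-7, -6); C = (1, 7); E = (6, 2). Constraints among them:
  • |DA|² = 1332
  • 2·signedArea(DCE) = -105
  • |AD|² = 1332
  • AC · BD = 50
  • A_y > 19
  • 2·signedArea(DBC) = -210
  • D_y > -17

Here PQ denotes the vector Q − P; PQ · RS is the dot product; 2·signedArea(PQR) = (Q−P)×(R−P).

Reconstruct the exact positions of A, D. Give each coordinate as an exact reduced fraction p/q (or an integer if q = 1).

1. D_x = 3  [2·signedArea(DBC) = -210 ∩ 2·signedArea(DCE) = -105]
2. D_y = -16  [2·signedArea(DBC) = -210 ∩ 2·signedArea(DCE) = -105]
   → D = (3, -16)
3. A_x = 9  [line -10·x + 10·y + -110 = 0 ∩ |AD|² = 1332]
4. A_y = 20  [line -10·x + 10·y + -110 = 0 ∩ |AD|² = 1332]
   → A = (9, 20)

A = (9, 20)
D = (3, -16)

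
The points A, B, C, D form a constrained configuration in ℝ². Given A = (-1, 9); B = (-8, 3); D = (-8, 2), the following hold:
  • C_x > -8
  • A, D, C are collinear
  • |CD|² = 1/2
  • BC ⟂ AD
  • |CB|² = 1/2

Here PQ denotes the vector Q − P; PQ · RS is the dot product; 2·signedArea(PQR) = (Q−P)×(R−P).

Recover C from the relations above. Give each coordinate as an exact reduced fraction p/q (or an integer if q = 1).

1. C_x = -15/2  [A, D, C are collinear ∩ BC ⟂ AD]
2. C_y = 5/2  [A, D, C are collinear ∩ BC ⟂ AD]
   → C = (-15/2, 5/2)

C = (-15/2, 5/2)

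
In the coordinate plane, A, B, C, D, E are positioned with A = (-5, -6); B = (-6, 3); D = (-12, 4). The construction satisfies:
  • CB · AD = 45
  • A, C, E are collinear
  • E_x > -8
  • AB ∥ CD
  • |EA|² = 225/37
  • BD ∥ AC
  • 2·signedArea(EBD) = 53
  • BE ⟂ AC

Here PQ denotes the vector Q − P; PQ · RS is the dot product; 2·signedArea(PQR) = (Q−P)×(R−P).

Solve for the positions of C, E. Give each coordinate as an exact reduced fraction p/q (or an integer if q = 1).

1. C_x = -11  [AB ∥ CD ∩ BD ∥ AC]
2. C_y = -5  [AB ∥ CD ∩ BD ∥ AC]
   → C = (-11, -5)
3. E_x = -275/37  [A, C, E are collinear ∩ BE ⟂ AC]
4. E_y = -207/37  [A, C, E are collinear ∩ BE ⟂ AC]
   → E = (-275/37, -207/37)

C = (-11, -5)
E = (-275/37, -207/37)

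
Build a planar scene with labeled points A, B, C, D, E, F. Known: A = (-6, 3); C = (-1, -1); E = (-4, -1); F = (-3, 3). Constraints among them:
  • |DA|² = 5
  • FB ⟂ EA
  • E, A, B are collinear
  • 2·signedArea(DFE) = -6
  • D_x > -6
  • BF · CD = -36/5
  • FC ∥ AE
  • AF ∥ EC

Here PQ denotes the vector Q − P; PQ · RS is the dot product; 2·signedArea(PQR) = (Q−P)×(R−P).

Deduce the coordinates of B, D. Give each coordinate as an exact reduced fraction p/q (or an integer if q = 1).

B = (-27/5, 9/5)
D = (-5, 1)

1. B_x = -27/5  [E, A, B are collinear ∩ FB ⟂ EA]
2. B_y = 9/5  [E, A, B are collinear ∩ FB ⟂ EA]
   → B = (-27/5, 9/5)
3. D_x = -5  [2·signedArea(DFE) = -6 ∩ BF · CD = -36/5]
4. D_y = 1  [2·signedArea(DFE) = -6 ∩ BF · CD = -36/5]
   → D = (-5, 1)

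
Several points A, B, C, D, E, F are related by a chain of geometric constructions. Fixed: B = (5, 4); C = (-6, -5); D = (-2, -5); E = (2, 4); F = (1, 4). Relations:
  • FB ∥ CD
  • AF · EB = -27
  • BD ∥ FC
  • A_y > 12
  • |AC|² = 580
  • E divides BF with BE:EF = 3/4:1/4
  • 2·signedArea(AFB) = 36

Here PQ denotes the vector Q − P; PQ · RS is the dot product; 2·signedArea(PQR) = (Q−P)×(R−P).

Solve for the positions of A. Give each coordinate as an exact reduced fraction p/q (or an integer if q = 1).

A = (10, 13)

1. A_x = 10  [2·signedArea(AFB) = 36 ∩ AF · EB = -27]
2. A_y = 13  [2·signedArea(AFB) = 36 ∩ AF · EB = -27]
   → A = (10, 13)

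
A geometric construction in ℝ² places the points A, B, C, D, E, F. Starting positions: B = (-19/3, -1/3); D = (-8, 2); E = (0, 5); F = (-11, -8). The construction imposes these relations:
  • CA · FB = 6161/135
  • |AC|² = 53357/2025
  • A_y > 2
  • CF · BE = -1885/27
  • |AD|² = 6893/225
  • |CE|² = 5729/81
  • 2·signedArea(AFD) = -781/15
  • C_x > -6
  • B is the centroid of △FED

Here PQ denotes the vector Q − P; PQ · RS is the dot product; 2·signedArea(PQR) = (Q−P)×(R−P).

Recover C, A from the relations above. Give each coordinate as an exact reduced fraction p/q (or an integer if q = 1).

1. C_x = -52/9  [line -19/3·x + -16/3·y + -1148/27 = 0 ∩ |CE|² = 5729/81]
2. C_y = -10/9  [line -19/3·x + -16/3·y + -1148/27 = 0 ∩ |CE|² = 5729/81]
   → C = (-52/9, -10/9)
3. A_x = -38/15  [CA · FB = 6161/135 ∩ 2·signedArea(AFD) = -781/15]
4. A_y = 43/15  [CA · FB = 6161/135 ∩ 2·signedArea(AFD) = -781/15]
   → A = (-38/15, 43/15)

A = (-38/15, 43/15)
C = (-52/9, -10/9)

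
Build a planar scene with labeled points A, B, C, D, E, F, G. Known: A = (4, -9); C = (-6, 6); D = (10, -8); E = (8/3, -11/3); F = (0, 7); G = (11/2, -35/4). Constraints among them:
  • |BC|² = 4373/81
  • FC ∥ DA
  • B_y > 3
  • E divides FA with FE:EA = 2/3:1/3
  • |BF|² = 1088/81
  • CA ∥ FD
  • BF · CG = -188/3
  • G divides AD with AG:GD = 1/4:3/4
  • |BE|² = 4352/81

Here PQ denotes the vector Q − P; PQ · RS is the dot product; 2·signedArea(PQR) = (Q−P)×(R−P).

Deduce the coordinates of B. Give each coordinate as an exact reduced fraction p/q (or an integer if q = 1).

1. B_x = 8/9  [line -23/2·x + 59/4·y + -487/12 = 0 ∩ |BE|² = 4352/81]
2. B_y = 31/9  [line -23/2·x + 59/4·y + -487/12 = 0 ∩ |BE|² = 4352/81]
   → B = (8/9, 31/9)

B = (8/9, 31/9)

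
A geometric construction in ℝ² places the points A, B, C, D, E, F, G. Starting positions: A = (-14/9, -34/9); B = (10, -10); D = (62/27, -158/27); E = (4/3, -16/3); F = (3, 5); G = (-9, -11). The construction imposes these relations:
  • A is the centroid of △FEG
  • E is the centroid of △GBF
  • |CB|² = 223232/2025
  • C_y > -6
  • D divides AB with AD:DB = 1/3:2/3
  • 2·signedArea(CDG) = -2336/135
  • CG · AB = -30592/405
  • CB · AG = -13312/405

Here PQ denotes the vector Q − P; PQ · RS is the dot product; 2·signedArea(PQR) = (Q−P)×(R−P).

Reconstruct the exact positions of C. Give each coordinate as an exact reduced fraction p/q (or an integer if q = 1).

C = (34/45, -226/45)

1. C_x = 34/45  [2·signedArea(CDG) = -2336/135 ∩ CG · AB = -30592/405]
2. C_y = -226/45  [2·signedArea(CDG) = -2336/135 ∩ CG · AB = -30592/405]
   → C = (34/45, -226/45)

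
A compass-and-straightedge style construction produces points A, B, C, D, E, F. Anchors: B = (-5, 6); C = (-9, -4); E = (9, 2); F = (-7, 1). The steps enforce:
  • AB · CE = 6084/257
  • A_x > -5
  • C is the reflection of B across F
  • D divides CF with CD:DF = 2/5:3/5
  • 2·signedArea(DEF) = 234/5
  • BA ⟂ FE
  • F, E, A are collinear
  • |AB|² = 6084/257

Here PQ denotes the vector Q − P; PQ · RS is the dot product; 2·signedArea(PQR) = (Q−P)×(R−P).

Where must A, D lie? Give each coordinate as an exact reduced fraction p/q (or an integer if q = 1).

A = (-1207/257, 294/257)
D = (-41/5, -2)

1. A_x = -1207/257  [F, E, A are collinear ∩ BA ⟂ FE]
2. A_y = 294/257  [F, E, A are collinear ∩ BA ⟂ FE]
   → A = (-1207/257, 294/257)
3. D_x = -41/5  [D divides CF with CD:DF = 2/5:3/5]
4. D_y = -2  [D divides CF with CD:DF = 2/5:3/5]
   → D = (-41/5, -2)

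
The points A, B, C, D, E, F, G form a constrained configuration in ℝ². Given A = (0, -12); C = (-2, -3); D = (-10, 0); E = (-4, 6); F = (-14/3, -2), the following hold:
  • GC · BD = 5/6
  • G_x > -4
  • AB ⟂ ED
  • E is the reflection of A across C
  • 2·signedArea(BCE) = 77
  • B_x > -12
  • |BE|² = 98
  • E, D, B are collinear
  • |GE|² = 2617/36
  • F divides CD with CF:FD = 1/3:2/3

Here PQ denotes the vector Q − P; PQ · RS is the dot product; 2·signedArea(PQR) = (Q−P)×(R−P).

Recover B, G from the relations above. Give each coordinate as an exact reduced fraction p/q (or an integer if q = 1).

B = (-11, -1)
G = (-10/3, -5/2)

1. B_x = -11  [E, D, B are collinear ∩ AB ⟂ ED]
2. B_y = -1  [E, D, B are collinear ∩ AB ⟂ ED]
   → B = (-11, -1)
3. G_x = -10/3  [line -1·x + -1·y + -35/6 = 0 ∩ |GE|² = 2617/36]
4. G_y = -5/2  [line -1·x + -1·y + -35/6 = 0 ∩ |GE|² = 2617/36]
   → G = (-10/3, -5/2)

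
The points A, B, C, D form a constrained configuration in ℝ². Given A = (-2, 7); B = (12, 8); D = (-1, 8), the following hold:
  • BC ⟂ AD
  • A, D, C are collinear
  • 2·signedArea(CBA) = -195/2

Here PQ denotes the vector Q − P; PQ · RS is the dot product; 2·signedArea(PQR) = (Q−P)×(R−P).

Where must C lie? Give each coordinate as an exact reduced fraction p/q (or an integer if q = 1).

1. C_x = 11/2  [A, D, C are collinear ∩ BC ⟂ AD]
2. C_y = 29/2  [A, D, C are collinear ∩ BC ⟂ AD]
   → C = (11/2, 29/2)

C = (11/2, 29/2)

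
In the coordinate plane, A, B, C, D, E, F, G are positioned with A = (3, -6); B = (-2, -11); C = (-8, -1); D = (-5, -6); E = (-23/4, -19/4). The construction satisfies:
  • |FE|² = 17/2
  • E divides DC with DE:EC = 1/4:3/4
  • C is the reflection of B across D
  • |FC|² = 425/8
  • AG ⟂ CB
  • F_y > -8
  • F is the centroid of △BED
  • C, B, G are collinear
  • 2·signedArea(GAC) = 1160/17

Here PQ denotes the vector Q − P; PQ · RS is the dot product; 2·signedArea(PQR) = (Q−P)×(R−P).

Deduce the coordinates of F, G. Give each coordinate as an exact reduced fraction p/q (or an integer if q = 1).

F = (-17/4, -29/4)
G = (-49/17, -162/17)

1. F_x = -17/4  [F is the centroid of △BED]
2. F_y = -29/4  [F is the centroid of △BED]
   → F = (-17/4, -29/4)
3. G_x = -49/17  [C, B, G are collinear ∩ AG ⟂ CB]
4. G_y = -162/17  [C, B, G are collinear ∩ AG ⟂ CB]
   → G = (-49/17, -162/17)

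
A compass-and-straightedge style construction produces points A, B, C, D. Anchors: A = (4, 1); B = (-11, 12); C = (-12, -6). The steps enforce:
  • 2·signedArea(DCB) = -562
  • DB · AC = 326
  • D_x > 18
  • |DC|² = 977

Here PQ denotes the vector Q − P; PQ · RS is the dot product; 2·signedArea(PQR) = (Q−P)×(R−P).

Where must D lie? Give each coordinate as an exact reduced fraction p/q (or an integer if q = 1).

D = (19, -10)

1. D_x = 19  [DB · AC = 326 ∩ 2·signedArea(DCB) = -562]
2. D_y = -10  [DB · AC = 326 ∩ 2·signedArea(DCB) = -562]
   → D = (19, -10)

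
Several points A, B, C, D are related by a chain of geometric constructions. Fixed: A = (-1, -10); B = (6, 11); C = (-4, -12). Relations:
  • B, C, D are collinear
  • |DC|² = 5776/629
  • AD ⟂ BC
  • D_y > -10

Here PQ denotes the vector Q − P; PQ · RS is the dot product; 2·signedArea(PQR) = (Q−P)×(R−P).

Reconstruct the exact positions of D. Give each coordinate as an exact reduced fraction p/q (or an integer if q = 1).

1. D_x = -1756/629  [B, C, D are collinear ∩ AD ⟂ BC]
2. D_y = -5800/629  [B, C, D are collinear ∩ AD ⟂ BC]
   → D = (-1756/629, -5800/629)

D = (-1756/629, -5800/629)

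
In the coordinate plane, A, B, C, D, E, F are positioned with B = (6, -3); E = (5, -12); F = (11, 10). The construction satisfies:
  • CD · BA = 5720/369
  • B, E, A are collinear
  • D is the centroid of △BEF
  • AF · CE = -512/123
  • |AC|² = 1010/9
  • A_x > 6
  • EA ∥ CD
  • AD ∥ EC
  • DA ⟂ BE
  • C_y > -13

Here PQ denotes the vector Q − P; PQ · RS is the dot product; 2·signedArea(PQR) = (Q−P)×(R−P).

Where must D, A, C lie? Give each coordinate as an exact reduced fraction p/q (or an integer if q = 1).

1. D_x = 22/3  [D is the centroid of △BEF]
2. D_y = -5/3  [D is the centroid of △BEF]
   → D = (22/3, -5/3)
3. A_x = 758/123  [B, E, A are collinear ∩ DA ⟂ BE]
4. A_y = -63/41  [B, E, A are collinear ∩ DA ⟂ BE]
   → A = (758/123, -63/41)
5. C_x = 253/41  [EA ∥ CD ∩ AD ∥ EC]
6. C_y = -1492/123  [EA ∥ CD ∩ AD ∥ EC]
   → C = (253/41, -1492/123)

A = (758/123, -63/41)
C = (253/41, -1492/123)
D = (22/3, -5/3)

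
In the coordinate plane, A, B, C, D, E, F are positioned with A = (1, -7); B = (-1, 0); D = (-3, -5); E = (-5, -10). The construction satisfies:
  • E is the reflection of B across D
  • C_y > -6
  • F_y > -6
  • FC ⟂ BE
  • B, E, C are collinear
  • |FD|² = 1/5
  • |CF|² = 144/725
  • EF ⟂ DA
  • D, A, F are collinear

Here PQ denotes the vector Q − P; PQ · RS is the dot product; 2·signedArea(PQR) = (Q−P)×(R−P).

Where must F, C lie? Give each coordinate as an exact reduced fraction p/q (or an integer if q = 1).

C = (-437/145, -146/29)
F = (-13/5, -26/5)

1. F_x = -13/5  [D, A, F are collinear ∩ EF ⟂ DA]
2. F_y = -26/5  [D, A, F are collinear ∩ EF ⟂ DA]
   → F = (-13/5, -26/5)
3. C_x = -437/145  [B, E, C are collinear ∩ FC ⟂ BE]
4. C_y = -146/29  [B, E, C are collinear ∩ FC ⟂ BE]
   → C = (-437/145, -146/29)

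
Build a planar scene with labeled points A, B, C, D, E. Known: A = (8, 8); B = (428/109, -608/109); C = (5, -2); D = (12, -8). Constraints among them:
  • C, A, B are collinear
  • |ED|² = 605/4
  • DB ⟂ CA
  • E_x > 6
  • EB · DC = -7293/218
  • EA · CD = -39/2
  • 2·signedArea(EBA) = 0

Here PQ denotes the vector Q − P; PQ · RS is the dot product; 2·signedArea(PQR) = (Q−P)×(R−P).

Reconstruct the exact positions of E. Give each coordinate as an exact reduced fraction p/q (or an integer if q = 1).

E = (13/2, 3)

1. E_x = 13/2  [2·signedArea(EBA) = 0 ∩ EB · DC = -7293/218]
2. E_y = 3  [2·signedArea(EBA) = 0 ∩ EB · DC = -7293/218]
   → E = (13/2, 3)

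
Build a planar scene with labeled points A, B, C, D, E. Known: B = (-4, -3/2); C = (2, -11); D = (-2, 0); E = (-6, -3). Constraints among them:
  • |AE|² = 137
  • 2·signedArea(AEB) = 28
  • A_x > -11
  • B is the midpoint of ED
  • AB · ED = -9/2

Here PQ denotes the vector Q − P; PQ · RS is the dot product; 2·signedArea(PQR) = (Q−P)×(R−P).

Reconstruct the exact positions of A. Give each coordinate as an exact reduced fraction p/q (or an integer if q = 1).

A = (-10, 8)

1. A_x = -10  [2·signedArea(AEB) = 28 ∩ AB · ED = -9/2]
2. A_y = 8  [2·signedArea(AEB) = 28 ∩ AB · ED = -9/2]
   → A = (-10, 8)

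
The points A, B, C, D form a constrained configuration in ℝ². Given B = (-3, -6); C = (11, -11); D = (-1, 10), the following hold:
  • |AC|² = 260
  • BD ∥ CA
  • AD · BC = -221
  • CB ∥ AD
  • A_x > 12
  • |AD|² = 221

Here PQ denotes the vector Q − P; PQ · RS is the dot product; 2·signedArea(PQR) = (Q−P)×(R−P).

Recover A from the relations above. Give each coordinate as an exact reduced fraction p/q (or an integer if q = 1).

A = (13, 5)

1. A_x = 13  [CB ∥ AD ∩ BD ∥ CA]
2. A_y = 5  [CB ∥ AD ∩ BD ∥ CA]
   → A = (13, 5)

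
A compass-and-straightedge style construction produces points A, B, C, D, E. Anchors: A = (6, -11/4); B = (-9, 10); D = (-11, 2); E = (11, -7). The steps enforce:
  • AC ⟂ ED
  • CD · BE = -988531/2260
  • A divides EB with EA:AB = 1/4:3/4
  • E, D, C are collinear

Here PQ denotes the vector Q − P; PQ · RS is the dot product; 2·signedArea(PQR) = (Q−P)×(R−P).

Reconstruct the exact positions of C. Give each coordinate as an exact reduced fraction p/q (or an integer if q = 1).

C = (5907/1130, -10483/2260)

1. C_x = 5907/1130  [E, D, C are collinear ∩ AC ⟂ ED]
2. C_y = -10483/2260  [E, D, C are collinear ∩ AC ⟂ ED]
   → C = (5907/1130, -10483/2260)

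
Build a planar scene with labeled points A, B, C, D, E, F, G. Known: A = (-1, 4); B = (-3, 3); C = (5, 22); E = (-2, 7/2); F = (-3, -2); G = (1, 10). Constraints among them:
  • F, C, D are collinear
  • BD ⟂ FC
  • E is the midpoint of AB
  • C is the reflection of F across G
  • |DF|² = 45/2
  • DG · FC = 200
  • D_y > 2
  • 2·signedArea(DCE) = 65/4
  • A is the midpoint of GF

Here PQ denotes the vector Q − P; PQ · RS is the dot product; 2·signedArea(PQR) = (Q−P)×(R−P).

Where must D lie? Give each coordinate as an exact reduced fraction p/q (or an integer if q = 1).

D = (-3/2, 5/2)

1. D_x = -3/2  [F, C, D are collinear ∩ BD ⟂ FC]
2. D_y = 5/2  [F, C, D are collinear ∩ BD ⟂ FC]
   → D = (-3/2, 5/2)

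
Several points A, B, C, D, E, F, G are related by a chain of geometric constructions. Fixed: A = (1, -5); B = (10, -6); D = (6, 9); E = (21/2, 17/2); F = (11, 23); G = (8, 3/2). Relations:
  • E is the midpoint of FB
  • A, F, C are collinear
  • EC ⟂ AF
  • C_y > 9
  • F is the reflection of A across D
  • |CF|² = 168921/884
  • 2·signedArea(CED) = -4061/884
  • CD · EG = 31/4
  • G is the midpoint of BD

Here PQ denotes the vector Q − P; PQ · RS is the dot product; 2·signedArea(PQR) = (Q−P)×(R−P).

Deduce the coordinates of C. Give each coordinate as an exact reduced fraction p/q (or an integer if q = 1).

C = (2807/442, 2206/221)

1. C_x = 2807/442  [A, F, C are collinear ∩ EC ⟂ AF]
2. C_y = 2206/221  [A, F, C are collinear ∩ EC ⟂ AF]
   → C = (2807/442, 2206/221)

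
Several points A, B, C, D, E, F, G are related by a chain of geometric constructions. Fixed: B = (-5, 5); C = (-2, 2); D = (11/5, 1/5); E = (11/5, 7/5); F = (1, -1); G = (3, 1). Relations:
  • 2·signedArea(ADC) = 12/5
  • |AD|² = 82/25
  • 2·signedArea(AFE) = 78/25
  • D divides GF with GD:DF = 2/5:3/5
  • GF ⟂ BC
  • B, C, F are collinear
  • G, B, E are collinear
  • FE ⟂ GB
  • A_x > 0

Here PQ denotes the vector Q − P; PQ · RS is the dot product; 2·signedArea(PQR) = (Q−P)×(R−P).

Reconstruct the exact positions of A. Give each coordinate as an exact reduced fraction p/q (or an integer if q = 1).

A = (2/5, 2/5)

1. A_x = 2/5  [2·signedArea(ADC) = 12/5 ∩ 2·signedArea(AFE) = 78/25]
2. A_y = 2/5  [2·signedArea(ADC) = 12/5 ∩ 2·signedArea(AFE) = 78/25]
   → A = (2/5, 2/5)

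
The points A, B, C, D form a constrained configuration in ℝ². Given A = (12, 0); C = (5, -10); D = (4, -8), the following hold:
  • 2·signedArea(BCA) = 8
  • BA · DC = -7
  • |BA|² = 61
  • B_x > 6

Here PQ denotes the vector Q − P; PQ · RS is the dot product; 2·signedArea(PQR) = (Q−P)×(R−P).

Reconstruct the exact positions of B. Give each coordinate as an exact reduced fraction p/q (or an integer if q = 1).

B = (7, -6)

1. B_x = 7  [2·signedArea(BCA) = 8 ∩ BA · DC = -7]
2. B_y = -6  [2·signedArea(BCA) = 8 ∩ BA · DC = -7]
   → B = (7, -6)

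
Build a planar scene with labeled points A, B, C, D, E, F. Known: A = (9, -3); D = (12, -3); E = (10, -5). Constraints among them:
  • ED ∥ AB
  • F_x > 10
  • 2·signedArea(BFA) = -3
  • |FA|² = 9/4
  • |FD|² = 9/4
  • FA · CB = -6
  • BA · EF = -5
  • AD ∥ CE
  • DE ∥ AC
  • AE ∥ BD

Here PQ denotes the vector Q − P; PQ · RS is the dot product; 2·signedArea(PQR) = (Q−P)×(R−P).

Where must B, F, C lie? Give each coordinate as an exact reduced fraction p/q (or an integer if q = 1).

B = (11, -1)
C = (7, -5)
F = (21/2, -3)

1. B_x = 11  [AE ∥ BD ∩ ED ∥ AB]
2. B_y = -1  [AE ∥ BD ∩ ED ∥ AB]
   → B = (11, -1)
3. F_x = 21/2  [2·signedArea(BFA) = -3 ∩ BA · EF = -5]
4. F_y = -3  [2·signedArea(BFA) = -3 ∩ BA · EF = -5]
   → F = (21/2, -3)
5. C_x = 7  [FA · CB = -6 ∩ AD ∥ CE]
6. C_y = -5  [FA · CB = -6 ∩ AD ∥ CE]
   → C = (7, -5)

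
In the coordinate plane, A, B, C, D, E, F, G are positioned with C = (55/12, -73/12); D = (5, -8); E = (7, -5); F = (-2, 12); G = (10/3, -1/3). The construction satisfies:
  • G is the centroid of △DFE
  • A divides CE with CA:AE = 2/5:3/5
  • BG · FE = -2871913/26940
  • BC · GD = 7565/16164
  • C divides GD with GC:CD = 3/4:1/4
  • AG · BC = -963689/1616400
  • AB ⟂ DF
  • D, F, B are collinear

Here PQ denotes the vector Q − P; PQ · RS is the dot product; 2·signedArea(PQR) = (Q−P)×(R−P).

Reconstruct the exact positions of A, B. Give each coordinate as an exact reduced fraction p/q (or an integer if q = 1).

1. A_x = 111/20  [A divides CE with CA:AE = 2/5:3/5]
2. A_y = -113/20  [A divides CE with CA:AE = 2/5:3/5]
   → A = (111/20, -113/20)
3. B_x = 38859/8980  [D, F, B are collinear ∩ AB ⟂ DF]
4. B_y = -2729/449  [D, F, B are collinear ∩ AB ⟂ DF]
   → B = (38859/8980, -2729/449)

A = (111/20, -113/20)
B = (38859/8980, -2729/449)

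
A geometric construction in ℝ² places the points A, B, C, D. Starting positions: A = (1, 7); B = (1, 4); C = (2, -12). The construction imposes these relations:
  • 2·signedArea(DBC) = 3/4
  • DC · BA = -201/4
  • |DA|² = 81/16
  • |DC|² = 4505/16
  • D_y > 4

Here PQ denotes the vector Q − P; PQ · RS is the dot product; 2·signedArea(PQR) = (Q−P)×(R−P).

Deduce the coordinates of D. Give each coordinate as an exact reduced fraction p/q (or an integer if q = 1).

1. D_x = 1  [2·signedArea(DBC) = 3/4 ∩ DC · BA = -201/4]
2. D_y = 19/4  [2·signedArea(DBC) = 3/4 ∩ DC · BA = -201/4]
   → D = (1, 19/4)

D = (1, 19/4)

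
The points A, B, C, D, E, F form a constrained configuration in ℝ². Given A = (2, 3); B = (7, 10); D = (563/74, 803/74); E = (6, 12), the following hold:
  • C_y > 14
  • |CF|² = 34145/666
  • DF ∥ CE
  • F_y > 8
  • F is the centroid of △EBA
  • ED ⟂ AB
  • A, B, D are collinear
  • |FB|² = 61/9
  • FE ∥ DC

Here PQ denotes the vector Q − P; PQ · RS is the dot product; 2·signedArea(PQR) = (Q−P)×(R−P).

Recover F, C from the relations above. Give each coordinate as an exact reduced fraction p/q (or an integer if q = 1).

C = (637/74, 3223/222)
F = (5, 25/3)

1. F_x = 5  [F is the centroid of △EBA]
2. F_y = 25/3  [F is the centroid of △EBA]
   → F = (5, 25/3)
3. C_x = 637/74  [DF ∥ CE ∩ FE ∥ DC]
4. C_y = 3223/222  [DF ∥ CE ∩ FE ∥ DC]
   → C = (637/74, 3223/222)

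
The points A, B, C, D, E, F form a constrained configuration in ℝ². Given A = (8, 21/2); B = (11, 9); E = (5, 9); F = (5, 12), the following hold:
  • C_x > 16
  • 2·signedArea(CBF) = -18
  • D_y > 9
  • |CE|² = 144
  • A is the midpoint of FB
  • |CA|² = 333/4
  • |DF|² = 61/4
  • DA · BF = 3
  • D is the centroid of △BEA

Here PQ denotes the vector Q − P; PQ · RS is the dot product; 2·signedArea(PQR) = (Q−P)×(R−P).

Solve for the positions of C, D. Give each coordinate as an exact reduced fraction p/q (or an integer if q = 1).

1. C_x = 17  [line -3·x + -6·y + 105 = 0 ∩ |CE|² = 144]
2. C_y = 9  [line -3·x + -6·y + 105 = 0 ∩ |CE|² = 144]
   → C = (17, 9)
3. D_x = 8  [D is the centroid of △BEA]
4. D_y = 19/2  [D is the centroid of △BEA]
   → D = (8, 19/2)

C = (17, 9)
D = (8, 19/2)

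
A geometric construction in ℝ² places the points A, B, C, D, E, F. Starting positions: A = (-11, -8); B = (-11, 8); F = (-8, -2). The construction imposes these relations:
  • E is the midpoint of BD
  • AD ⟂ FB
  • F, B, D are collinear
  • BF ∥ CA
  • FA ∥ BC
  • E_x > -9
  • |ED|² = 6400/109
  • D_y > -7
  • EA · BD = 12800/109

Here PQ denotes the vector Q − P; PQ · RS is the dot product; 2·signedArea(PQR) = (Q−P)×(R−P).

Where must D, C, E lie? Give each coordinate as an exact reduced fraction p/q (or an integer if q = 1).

1. D_x = -719/109  [F, B, D are collinear ∩ AD ⟂ FB]
2. D_y = -728/109  [F, B, D are collinear ∩ AD ⟂ FB]
   → D = (-719/109, -728/109)
3. C_x = -14  [BF ∥ CA ∩ FA ∥ BC]
4. C_y = 2  [BF ∥ CA ∩ FA ∥ BC]
   → C = (-14, 2)
5. E_x = -959/109  [E is the midpoint of BD]
6. E_y = 72/109  [E is the midpoint of BD]
   → E = (-959/109, 72/109)

C = (-14, 2)
D = (-719/109, -728/109)
E = (-959/109, 72/109)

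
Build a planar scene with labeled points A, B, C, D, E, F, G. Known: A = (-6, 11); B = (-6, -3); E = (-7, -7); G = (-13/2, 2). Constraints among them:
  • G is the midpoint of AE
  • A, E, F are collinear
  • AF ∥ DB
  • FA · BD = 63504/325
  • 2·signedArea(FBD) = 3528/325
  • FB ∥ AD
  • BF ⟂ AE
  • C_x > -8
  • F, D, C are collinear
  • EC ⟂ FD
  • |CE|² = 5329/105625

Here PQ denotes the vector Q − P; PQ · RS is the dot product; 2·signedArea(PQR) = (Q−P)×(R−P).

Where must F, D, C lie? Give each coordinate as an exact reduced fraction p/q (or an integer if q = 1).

C = (-762954/105625, -736747/105625)
D = (-1698/325, 3561/325)
F = (-2202/325, -961/325)

1. F_x = -2202/325  [A, E, F are collinear ∩ BF ⟂ AE]
2. F_y = -961/325  [A, E, F are collinear ∩ BF ⟂ AE]
   → F = (-2202/325, -961/325)
3. D_x = -1698/325  [AF ∥ DB ∩ FB ∥ AD]
4. D_y = 3561/325  [AF ∥ DB ∩ FB ∥ AD]
   → D = (-1698/325, 3561/325)
5. C_x = -762954/105625  [F, D, C are collinear ∩ EC ⟂ FD]
6. C_y = -736747/105625  [F, D, C are collinear ∩ EC ⟂ FD]
   → C = (-762954/105625, -736747/105625)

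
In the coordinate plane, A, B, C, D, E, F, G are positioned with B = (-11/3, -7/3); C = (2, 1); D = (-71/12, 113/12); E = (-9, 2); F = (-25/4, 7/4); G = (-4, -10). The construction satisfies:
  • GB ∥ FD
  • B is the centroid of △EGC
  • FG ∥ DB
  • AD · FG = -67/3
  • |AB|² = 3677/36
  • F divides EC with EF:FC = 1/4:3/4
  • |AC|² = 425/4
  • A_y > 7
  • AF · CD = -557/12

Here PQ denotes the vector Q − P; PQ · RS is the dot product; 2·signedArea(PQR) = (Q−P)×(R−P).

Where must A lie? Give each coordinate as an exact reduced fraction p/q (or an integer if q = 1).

1. A_x = -6  [AD · FG = -67/3 ∩ AF · CD = -557/12]
2. A_y = 15/2  [AD · FG = -67/3 ∩ AF · CD = -557/12]
   → A = (-6, 15/2)

A = (-6, 15/2)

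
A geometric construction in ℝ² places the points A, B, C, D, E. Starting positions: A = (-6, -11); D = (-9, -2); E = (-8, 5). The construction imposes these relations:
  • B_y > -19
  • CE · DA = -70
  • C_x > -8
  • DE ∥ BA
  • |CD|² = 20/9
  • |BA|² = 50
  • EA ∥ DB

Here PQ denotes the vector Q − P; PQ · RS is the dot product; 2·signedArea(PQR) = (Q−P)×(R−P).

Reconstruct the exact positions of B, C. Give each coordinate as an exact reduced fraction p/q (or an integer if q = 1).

B = (-7, -18)
C = (-23/3, -8/3)

1. B_x = -7  [DE ∥ BA ∩ EA ∥ DB]
2. B_y = -18  [DE ∥ BA ∩ EA ∥ DB]
   → B = (-7, -18)
3. C_x = -23/3  [line -3·x + 9·y + 1 = 0 ∩ |CD|² = 20/9]
4. C_y = -8/3  [line -3·x + 9·y + 1 = 0 ∩ |CD|² = 20/9]
   → C = (-23/3, -8/3)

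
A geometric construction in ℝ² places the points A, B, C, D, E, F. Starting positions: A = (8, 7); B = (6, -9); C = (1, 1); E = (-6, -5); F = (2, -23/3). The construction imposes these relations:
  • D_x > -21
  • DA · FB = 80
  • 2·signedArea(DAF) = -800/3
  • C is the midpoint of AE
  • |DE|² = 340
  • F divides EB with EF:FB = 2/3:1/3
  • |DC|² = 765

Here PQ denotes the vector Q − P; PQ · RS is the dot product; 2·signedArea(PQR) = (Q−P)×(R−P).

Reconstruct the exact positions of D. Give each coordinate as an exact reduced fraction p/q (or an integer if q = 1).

1. D_x = -20  [2·signedArea(DAF) = -800/3 ∩ DA · FB = 80]
2. D_y = -17  [2·signedArea(DAF) = -800/3 ∩ DA · FB = 80]
   → D = (-20, -17)

D = (-20, -17)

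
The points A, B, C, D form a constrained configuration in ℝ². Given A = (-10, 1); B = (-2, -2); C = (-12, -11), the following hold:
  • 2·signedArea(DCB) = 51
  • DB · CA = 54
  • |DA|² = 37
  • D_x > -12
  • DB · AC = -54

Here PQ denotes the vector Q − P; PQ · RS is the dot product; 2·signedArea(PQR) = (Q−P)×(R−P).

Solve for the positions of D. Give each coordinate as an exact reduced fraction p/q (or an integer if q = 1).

D = (-11, -5)

1. D_x = -11  [DB · AC = -54 ∩ 2·signedArea(DCB) = 51]
2. D_y = -5  [DB · AC = -54 ∩ 2·signedArea(DCB) = 51]
   → D = (-11, -5)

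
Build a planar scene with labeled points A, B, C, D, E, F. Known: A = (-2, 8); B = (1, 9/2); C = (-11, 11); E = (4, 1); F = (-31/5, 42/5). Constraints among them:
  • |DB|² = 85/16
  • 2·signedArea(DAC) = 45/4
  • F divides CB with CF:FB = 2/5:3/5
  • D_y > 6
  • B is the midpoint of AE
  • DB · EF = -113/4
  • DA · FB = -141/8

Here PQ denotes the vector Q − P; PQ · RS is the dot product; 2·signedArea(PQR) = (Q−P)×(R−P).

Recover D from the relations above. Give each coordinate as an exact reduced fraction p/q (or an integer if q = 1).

1. D_x = -1/2  [DA · FB = -141/8 ∩ DB · EF = -113/4]
2. D_y = 25/4  [DA · FB = -141/8 ∩ DB · EF = -113/4]
   → D = (-1/2, 25/4)

D = (-1/2, 25/4)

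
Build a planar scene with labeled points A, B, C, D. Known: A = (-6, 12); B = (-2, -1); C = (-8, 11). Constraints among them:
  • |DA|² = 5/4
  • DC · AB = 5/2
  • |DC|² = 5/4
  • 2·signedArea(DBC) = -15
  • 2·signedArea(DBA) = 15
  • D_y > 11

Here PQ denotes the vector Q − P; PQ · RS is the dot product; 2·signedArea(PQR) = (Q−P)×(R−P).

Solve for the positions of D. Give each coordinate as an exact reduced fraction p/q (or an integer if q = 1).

1. D_x = -7  [2·signedArea(DBA) = 15 ∩ DC · AB = 5/2]
2. D_y = 23/2  [2·signedArea(DBA) = 15 ∩ DC · AB = 5/2]
   → D = (-7, 23/2)

D = (-7, 23/2)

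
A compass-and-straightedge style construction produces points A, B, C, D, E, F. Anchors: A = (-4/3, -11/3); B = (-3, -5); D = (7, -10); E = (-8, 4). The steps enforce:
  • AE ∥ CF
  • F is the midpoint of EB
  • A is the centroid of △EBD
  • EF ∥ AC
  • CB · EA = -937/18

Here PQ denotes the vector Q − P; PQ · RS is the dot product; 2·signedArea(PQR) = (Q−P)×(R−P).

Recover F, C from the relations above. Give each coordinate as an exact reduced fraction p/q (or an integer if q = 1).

1. F_x = -11/2  [F is the midpoint of EB]
2. F_y = -1/2  [F is the midpoint of EB]
   → F = (-11/2, -1/2)
3. C_x = 7/6  [AE ∥ CF ∩ EF ∥ AC]
4. C_y = -49/6  [AE ∥ CF ∩ EF ∥ AC]
   → C = (7/6, -49/6)

C = (7/6, -49/6)
F = (-11/2, -1/2)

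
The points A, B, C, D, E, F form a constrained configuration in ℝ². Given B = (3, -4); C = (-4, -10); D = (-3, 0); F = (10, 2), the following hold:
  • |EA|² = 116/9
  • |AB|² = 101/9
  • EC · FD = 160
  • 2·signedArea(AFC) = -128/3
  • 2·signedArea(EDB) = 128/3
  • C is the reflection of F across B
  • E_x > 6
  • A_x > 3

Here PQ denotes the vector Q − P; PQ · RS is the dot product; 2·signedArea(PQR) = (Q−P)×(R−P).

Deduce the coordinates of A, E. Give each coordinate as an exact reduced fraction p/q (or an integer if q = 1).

1. A_x = 10/3  [line 12·x + -14·y + -148/3 = 0 ∩ |AB|² = 101/9]
2. A_y = -2/3  [line 12·x + -14·y + -148/3 = 0 ∩ |AB|² = 101/9]
   → A = (10/3, -2/3)
3. E_x = 20/3  [EC · FD = 160 ∩ 2·signedArea(EDB) = 128/3]
4. E_y = 2/3  [EC · FD = 160 ∩ 2·signedArea(EDB) = 128/3]
   → E = (20/3, 2/3)

A = (10/3, -2/3)
E = (20/3, 2/3)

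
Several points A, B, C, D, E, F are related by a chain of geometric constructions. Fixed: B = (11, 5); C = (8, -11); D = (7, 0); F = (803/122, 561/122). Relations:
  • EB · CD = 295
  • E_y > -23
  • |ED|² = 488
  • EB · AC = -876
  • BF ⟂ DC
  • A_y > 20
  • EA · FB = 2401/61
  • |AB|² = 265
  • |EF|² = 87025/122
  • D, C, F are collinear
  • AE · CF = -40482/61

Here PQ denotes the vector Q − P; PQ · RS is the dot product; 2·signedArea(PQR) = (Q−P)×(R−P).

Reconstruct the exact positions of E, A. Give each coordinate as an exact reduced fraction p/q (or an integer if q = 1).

A = (14, 21)
E = (9, -22)

1. E_x = 9  [line 1·x + -11·y + -251 = 0 ∩ |EF|² = 87025/122]
2. E_y = -22  [line 1·x + -11·y + -251 = 0 ∩ |EF|² = 87025/122]
   → E = (9, -22)
3. A_x = 14  [EA · FB = 2401/61 ∩ AE · CF = -40482/61]
4. A_y = 21  [EA · FB = 2401/61 ∩ AE · CF = -40482/61]
   → A = (14, 21)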